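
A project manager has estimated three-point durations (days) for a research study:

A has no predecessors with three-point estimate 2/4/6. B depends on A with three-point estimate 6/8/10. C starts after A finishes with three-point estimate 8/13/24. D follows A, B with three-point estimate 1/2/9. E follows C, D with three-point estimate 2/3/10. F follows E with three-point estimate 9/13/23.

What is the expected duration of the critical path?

te_A = (2 + 4·4 + 6)/6 = 24/6 = 4
te_B = (6 + 4·8 + 10)/6 = 48/6 = 8
te_C = (8 + 4·13 + 24)/6 = 84/6 = 14
te_D = (1 + 4·2 + 9)/6 = 18/6 = 3
te_E = (2 + 4·3 + 10)/6 = 24/6 = 4
te_F = (9 + 4·13 + 23)/6 = 84/6 = 14

Forward pass:
ES_A = 0; EF_A = 4
ES_B = 4; EF_B = 4+8 = 12
ES_C = 4; EF_C = 4+14 = 18
ES_D = max(EF_A=4, EF_B=12) = 12; EF_D = 12+3 = 15
ES_E = max(EF_C=18, EF_D=15) = 18; EF_E = 18+4 = 22
ES_F = 22; EF_F = 22+14 = 36
Expected project duration μ = 36 days. Critical path: A → C → E → F.

36 days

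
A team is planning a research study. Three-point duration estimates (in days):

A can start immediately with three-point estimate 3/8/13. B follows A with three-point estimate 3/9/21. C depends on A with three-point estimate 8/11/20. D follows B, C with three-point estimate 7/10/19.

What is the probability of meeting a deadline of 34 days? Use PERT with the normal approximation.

0.820

te_A = (3 + 4·8 + 13)/6 = 48/6 = 8; σ²_A = ((13−3)/6)² = 2.778
te_B = (3 + 4·9 + 21)/6 = 60/6 = 10; σ²_B = ((21−3)/6)² = 9.000
te_C = (8 + 4·11 + 20)/6 = 72/6 = 12; σ²_C = ((20−8)/6)² = 4.000
te_D = (7 + 4·10 + 19)/6 = 66/6 = 11; σ²_D = ((19−7)/6)² = 4.000

Forward pass:
ES_A = 0; EF_A = 8
ES_B = 8; EF_B = 8+10 = 18
ES_C = 8; EF_C = 8+12 = 20
ES_D = max(EF_B=18, EF_C=20) = 20; EF_D = 20+11 = 31
Expected project duration μ = 31 days. Critical path: A → C → D.

Variance along critical path = 2.778 + 4.000 + 4.000 = 10.778; σ = √10.778 = 3.283 days.
Z = (34 − 31) / 3.283 = 0.914
P(T ≤ 34) = Φ(0.914) ≈ 0.820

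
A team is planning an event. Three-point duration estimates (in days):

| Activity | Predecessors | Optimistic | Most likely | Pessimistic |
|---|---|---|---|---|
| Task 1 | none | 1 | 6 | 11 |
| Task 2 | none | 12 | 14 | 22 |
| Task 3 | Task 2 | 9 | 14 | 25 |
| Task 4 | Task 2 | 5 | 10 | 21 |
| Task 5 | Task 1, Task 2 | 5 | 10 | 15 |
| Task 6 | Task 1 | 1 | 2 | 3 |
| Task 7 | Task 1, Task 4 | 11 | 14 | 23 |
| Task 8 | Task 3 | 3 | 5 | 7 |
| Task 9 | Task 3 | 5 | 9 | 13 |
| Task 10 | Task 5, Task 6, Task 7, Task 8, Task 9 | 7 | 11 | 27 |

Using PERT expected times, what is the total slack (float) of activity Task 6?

33 days

te_Task 1 = (1 + 4·6 + 11)/6 = 36/6 = 6
te_Task 2 = (12 + 4·14 + 22)/6 = 90/6 = 15
te_Task 3 = (9 + 4·14 + 25)/6 = 90/6 = 15
te_Task 4 = (5 + 4·10 + 21)/6 = 66/6 = 11
te_Task 5 = (5 + 4·10 + 15)/6 = 60/6 = 10
te_Task 6 = (1 + 4·2 + 3)/6 = 12/6 = 2
te_Task 7 = (11 + 4·14 + 23)/6 = 90/6 = 15
te_Task 8 = (3 + 4·5 + 7)/6 = 30/6 = 5
te_Task 9 = (5 + 4·9 + 13)/6 = 54/6 = 9
te_Task 10 = (7 + 4·11 + 27)/6 = 78/6 = 13

Forward pass:
ES_Task 1 = 0; EF_Task 1 = 6
ES_Task 2 = 0; EF_Task 2 = 15
ES_Task 3 = 15; EF_Task 3 = 15+15 = 30
ES_Task 4 = 15; EF_Task 4 = 15+11 = 26
ES_Task 5 = max(EF_Task 1=6, EF_Task 2=15) = 15; EF_Task 5 = 15+10 = 25
ES_Task 6 = 6; EF_Task 6 = 6+2 = 8
ES_Task 7 = max(EF_Task 1=6, EF_Task 4=26) = 26; EF_Task 7 = 26+15 = 41
ES_Task 8 = 30; EF_Task 8 = 30+5 = 35
ES_Task 9 = 30; EF_Task 9 = 30+9 = 39
ES_Task 10 = max(EF_Task 5=25, EF_Task 6=8, EF_Task 7=41, EF_Task 8=35, EF_Task 9=39) = 41; EF_Task 10 = 41+13 = 54
Expected project duration μ = 54 days. Critical path: Task 2 → Task 4 → Task 7 → Task 10.

Backward pass:
LF_Task 10 = 54; LS_Task 10 = 54−13 = 41
LF_Task 9 = LS_Task 10 = 41; LS_Task 9 = 41−9 = 32
LF_Task 8 = LS_Task 10 = 41; LS_Task 8 = 41−5 = 36
LF_Task 7 = LS_Task 10 = 41; LS_Task 7 = 41−15 = 26
LF_Task 6 = LS_Task 10 = 41; LS_Task 6 = 41−2 = 39
LF_Task 5 = LS_Task 10 = 41; LS_Task 5 = 41−10 = 31
LF_Task 4 = LS_Task 7 = 26; LS_Task 4 = 26−11 = 15
LF_Task 3 = min(LS_Task 8=36, LS_Task 9=32) = 32; LS_Task 3 = 32−15 = 17
LF_Task 2 = min(LS_Task 3=17, LS_Task 4=15, LS_Task 5=31) = 15; LS_Task 2 = 15−15 = 0
LF_Task 1 = min(LS_Task 5=31, LS_Task 6=39, LS_Task 7=26) = 26; LS_Task 1 = 26−6 = 20
Slack_Task 6 = LS_Task 6 − ES_Task 6 = 39 − 6 = 33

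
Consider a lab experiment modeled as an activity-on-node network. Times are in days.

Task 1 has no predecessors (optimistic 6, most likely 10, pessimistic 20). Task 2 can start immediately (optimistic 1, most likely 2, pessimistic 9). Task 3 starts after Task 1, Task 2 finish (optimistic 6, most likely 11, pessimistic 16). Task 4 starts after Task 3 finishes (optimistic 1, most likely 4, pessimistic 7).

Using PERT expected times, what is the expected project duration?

te_Task 1 = (6 + 4·10 + 20)/6 = 66/6 = 11
te_Task 2 = (1 + 4·2 + 9)/6 = 18/6 = 3
te_Task 3 = (6 + 4·11 + 16)/6 = 66/6 = 11
te_Task 4 = (1 + 4·4 + 7)/6 = 24/6 = 4

Forward pass:
ES_Task 1 = 0; EF_Task 1 = 11
ES_Task 2 = 0; EF_Task 2 = 3
ES_Task 3 = max(EF_Task 1=11, EF_Task 2=3) = 11; EF_Task 3 = 11+11 = 22
ES_Task 4 = 22; EF_Task 4 = 22+4 = 26
Expected project duration μ = 26 days. Critical path: Task 1 → Task 3 → Task 4.

26 days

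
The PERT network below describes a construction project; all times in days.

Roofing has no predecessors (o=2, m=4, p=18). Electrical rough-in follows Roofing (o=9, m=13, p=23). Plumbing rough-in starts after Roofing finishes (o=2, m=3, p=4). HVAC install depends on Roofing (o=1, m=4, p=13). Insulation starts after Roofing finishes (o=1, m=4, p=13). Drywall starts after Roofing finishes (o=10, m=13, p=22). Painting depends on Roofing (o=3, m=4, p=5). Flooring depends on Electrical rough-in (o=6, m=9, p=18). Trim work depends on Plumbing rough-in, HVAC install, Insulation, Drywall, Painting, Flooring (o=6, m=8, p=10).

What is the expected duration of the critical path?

38 days

te_Roofing = (2 + 4·4 + 18)/6 = 36/6 = 6
te_Electrical rough-in = (9 + 4·13 + 23)/6 = 84/6 = 14
te_Plumbing rough-in = (2 + 4·3 + 4)/6 = 18/6 = 3
te_HVAC install = (1 + 4·4 + 13)/6 = 30/6 = 5
te_Insulation = (1 + 4·4 + 13)/6 = 30/6 = 5
te_Drywall = (10 + 4·13 + 22)/6 = 84/6 = 14
te_Painting = (3 + 4·4 + 5)/6 = 24/6 = 4
te_Flooring = (6 + 4·9 + 18)/6 = 60/6 = 10
te_Trim work = (6 + 4·8 + 10)/6 = 48/6 = 8

Forward pass:
ES_Roofing = 0; EF_Roofing = 6
ES_Electrical rough-in = 6; EF_Electrical rough-in = 6+14 = 20
ES_Plumbing rough-in = 6; EF_Plumbing rough-in = 6+3 = 9
ES_HVAC install = 6; EF_HVAC install = 6+5 = 11
ES_Insulation = 6; EF_Insulation = 6+5 = 11
ES_Drywall = 6; EF_Drywall = 6+14 = 20
ES_Painting = 6; EF_Painting = 6+4 = 10
ES_Flooring = 20; EF_Flooring = 20+10 = 30
ES_Trim work = max(EF_Plumbing rough-in=9, EF_HVAC install=11, EF_Insulation=11, EF_Drywall=20, EF_Painting=10, EF_Flooring=30) = 30; EF_Trim work = 30+8 = 38
Expected project duration μ = 38 days. Critical path: Roofing → Electrical rough-in → Flooring → Trim work.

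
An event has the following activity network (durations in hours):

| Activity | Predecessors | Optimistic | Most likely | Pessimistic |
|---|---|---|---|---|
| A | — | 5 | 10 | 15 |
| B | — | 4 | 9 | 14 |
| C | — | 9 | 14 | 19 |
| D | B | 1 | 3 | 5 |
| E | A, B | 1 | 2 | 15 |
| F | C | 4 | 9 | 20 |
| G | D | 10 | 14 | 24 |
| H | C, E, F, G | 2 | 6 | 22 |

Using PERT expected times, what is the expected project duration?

35 hours

te_A = (5 + 4·10 + 15)/6 = 60/6 = 10
te_B = (4 + 4·9 + 14)/6 = 54/6 = 9
te_C = (9 + 4·14 + 19)/6 = 84/6 = 14
te_D = (1 + 4·3 + 5)/6 = 18/6 = 3
te_E = (1 + 4·2 + 15)/6 = 24/6 = 4
te_F = (4 + 4·9 + 20)/6 = 60/6 = 10
te_G = (10 + 4·14 + 24)/6 = 90/6 = 15
te_H = (2 + 4·6 + 22)/6 = 48/6 = 8

Forward pass:
ES_A = 0; EF_A = 10
ES_B = 0; EF_B = 9
ES_C = 0; EF_C = 14
ES_D = 9; EF_D = 9+3 = 12
ES_E = max(EF_A=10, EF_B=9) = 10; EF_E = 10+4 = 14
ES_F = 14; EF_F = 14+10 = 24
ES_G = 12; EF_G = 12+15 = 27
ES_H = max(EF_C=14, EF_E=14, EF_F=24, EF_G=27) = 27; EF_H = 27+8 = 35
Expected project duration μ = 35 hours. Critical path: B → D → G → H.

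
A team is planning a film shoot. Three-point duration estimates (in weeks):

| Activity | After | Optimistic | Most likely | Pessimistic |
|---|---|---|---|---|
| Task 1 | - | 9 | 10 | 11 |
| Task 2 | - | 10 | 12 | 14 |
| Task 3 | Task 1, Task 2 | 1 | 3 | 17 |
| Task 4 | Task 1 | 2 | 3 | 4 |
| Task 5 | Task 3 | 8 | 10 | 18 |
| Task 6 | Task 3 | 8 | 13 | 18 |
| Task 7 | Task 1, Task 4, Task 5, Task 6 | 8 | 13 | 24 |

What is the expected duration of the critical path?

44 weeks

te_Task 1 = (9 + 4·10 + 11)/6 = 60/6 = 10
te_Task 2 = (10 + 4·12 + 14)/6 = 72/6 = 12
te_Task 3 = (1 + 4·3 + 17)/6 = 30/6 = 5
te_Task 4 = (2 + 4·3 + 4)/6 = 18/6 = 3
te_Task 5 = (8 + 4·10 + 18)/6 = 66/6 = 11
te_Task 6 = (8 + 4·13 + 18)/6 = 78/6 = 13
te_Task 7 = (8 + 4·13 + 24)/6 = 84/6 = 14

Forward pass:
ES_Task 1 = 0; EF_Task 1 = 10
ES_Task 2 = 0; EF_Task 2 = 12
ES_Task 3 = max(EF_Task 1=10, EF_Task 2=12) = 12; EF_Task 3 = 12+5 = 17
ES_Task 4 = 10; EF_Task 4 = 10+3 = 13
ES_Task 5 = 17; EF_Task 5 = 17+11 = 28
ES_Task 6 = 17; EF_Task 6 = 17+13 = 30
ES_Task 7 = max(EF_Task 1=10, EF_Task 4=13, EF_Task 5=28, EF_Task 6=30) = 30; EF_Task 7 = 30+14 = 44
Expected project duration μ = 44 weeks. Critical path: Task 2 → Task 3 → Task 6 → Task 7.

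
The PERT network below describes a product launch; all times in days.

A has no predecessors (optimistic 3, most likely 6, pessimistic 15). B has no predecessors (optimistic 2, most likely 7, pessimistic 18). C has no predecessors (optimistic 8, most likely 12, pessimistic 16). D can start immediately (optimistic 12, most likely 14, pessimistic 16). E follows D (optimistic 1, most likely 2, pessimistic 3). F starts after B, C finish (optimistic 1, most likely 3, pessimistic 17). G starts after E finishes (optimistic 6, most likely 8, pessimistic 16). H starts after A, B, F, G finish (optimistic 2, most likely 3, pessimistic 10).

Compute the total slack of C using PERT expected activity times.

te_A = (3 + 4·6 + 15)/6 = 42/6 = 7
te_B = (2 + 4·7 + 18)/6 = 48/6 = 8
te_C = (8 + 4·12 + 16)/6 = 72/6 = 12
te_D = (12 + 4·14 + 16)/6 = 84/6 = 14
te_E = (1 + 4·2 + 3)/6 = 12/6 = 2
te_F = (1 + 4·3 + 17)/6 = 30/6 = 5
te_G = (6 + 4·8 + 16)/6 = 54/6 = 9
te_H = (2 + 4·3 + 10)/6 = 24/6 = 4

Forward pass:
ES_A = 0; EF_A = 7
ES_B = 0; EF_B = 8
ES_C = 0; EF_C = 12
ES_D = 0; EF_D = 14
ES_E = 14; EF_E = 14+2 = 16
ES_F = max(EF_B=8, EF_C=12) = 12; EF_F = 12+5 = 17
ES_G = 16; EF_G = 16+9 = 25
ES_H = max(EF_A=7, EF_B=8, EF_F=17, EF_G=25) = 25; EF_H = 25+4 = 29
Expected project duration μ = 29 days. Critical path: D → E → G → H.

Backward pass:
LF_H = 29; LS_H = 29−4 = 25
LF_G = LS_H = 25; LS_G = 25−9 = 16
LF_F = LS_H = 25; LS_F = 25−5 = 20
LF_E = LS_G = 16; LS_E = 16−2 = 14
LF_D = LS_E = 14; LS_D = 14−14 = 0
LF_C = LS_F = 20; LS_C = 20−12 = 8
LF_B = min(LS_F=20, LS_H=25) = 20; LS_B = 20−8 = 12
LF_A = LS_H = 25; LS_A = 25−7 = 18
Slack_C = LS_C − ES_C = 8 − 0 = 8

8 days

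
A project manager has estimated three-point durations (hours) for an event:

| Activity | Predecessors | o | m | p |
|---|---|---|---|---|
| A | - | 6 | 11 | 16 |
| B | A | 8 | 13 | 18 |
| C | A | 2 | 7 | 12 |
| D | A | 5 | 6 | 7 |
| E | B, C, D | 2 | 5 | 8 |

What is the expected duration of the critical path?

29 hours

te_A = (6 + 4·11 + 16)/6 = 66/6 = 11
te_B = (8 + 4·13 + 18)/6 = 78/6 = 13
te_C = (2 + 4·7 + 12)/6 = 42/6 = 7
te_D = (5 + 4·6 + 7)/6 = 36/6 = 6
te_E = (2 + 4·5 + 8)/6 = 30/6 = 5

Forward pass:
ES_A = 0; EF_A = 11
ES_B = 11; EF_B = 11+13 = 24
ES_C = 11; EF_C = 11+7 = 18
ES_D = 11; EF_D = 11+6 = 17
ES_E = max(EF_B=24, EF_C=18, EF_D=17) = 24; EF_E = 24+5 = 29
Expected project duration μ = 29 hours. Critical path: A → B → E.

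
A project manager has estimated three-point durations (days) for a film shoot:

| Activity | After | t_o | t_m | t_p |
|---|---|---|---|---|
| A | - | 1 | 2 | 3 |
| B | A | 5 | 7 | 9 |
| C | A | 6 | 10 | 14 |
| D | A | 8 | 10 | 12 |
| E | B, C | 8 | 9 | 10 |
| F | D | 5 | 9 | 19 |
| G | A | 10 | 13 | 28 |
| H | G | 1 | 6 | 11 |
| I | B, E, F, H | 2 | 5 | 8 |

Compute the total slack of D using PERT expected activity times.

1 days

te_A = (1 + 4·2 + 3)/6 = 12/6 = 2
te_B = (5 + 4·7 + 9)/6 = 42/6 = 7
te_C = (6 + 4·10 + 14)/6 = 60/6 = 10
te_D = (8 + 4·10 + 12)/6 = 60/6 = 10
te_E = (8 + 4·9 + 10)/6 = 54/6 = 9
te_F = (5 + 4·9 + 19)/6 = 60/6 = 10
te_G = (10 + 4·13 + 28)/6 = 90/6 = 15
te_H = (1 + 4·6 + 11)/6 = 36/6 = 6
te_I = (2 + 4·5 + 8)/6 = 30/6 = 5

Forward pass:
ES_A = 0; EF_A = 2
ES_B = 2; EF_B = 2+7 = 9
ES_C = 2; EF_C = 2+10 = 12
ES_D = 2; EF_D = 2+10 = 12
ES_E = max(EF_B=9, EF_C=12) = 12; EF_E = 12+9 = 21
ES_F = 12; EF_F = 12+10 = 22
ES_G = 2; EF_G = 2+15 = 17
ES_H = 17; EF_H = 17+6 = 23
ES_I = max(EF_B=9, EF_E=21, EF_F=22, EF_H=23) = 23; EF_I = 23+5 = 28
Expected project duration μ = 28 days. Critical path: A → G → H → I.

Backward pass:
LF_I = 28; LS_I = 28−5 = 23
LF_H = LS_I = 23; LS_H = 23−6 = 17
LF_G = LS_H = 17; LS_G = 17−15 = 2
LF_F = LS_I = 23; LS_F = 23−10 = 13
LF_E = LS_I = 23; LS_E = 23−9 = 14
LF_D = LS_F = 13; LS_D = 13−10 = 3
LF_C = LS_E = 14; LS_C = 14−10 = 4
LF_B = min(LS_E=14, LS_I=23) = 14; LS_B = 14−7 = 7
LF_A = min(LS_B=7, LS_C=4, LS_D=3, LS_G=2) = 2; LS_A = 2−2 = 0
Slack_D = LS_D − ES_D = 3 − 2 = 1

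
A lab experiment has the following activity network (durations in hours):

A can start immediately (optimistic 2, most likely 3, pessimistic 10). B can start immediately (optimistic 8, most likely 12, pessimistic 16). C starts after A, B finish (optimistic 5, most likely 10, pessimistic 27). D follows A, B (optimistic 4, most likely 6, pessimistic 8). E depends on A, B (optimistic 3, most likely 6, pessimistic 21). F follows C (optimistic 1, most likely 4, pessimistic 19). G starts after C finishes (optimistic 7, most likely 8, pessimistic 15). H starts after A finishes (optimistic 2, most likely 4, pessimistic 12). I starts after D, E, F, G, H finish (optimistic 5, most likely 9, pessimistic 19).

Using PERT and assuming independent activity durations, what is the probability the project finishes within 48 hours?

te_A = (2 + 4·3 + 10)/6 = 24/6 = 4; σ²_A = ((10−2)/6)² = 1.778
te_B = (8 + 4·12 + 16)/6 = 72/6 = 12; σ²_B = ((16−8)/6)² = 1.778
te_C = (5 + 4·10 + 27)/6 = 72/6 = 12; σ²_C = ((27−5)/6)² = 13.444
te_D = (4 + 4·6 + 8)/6 = 36/6 = 6; σ²_D = ((8−4)/6)² = 0.444
te_E = (3 + 4·6 + 21)/6 = 48/6 = 8; σ²_E = ((21−3)/6)² = 9.000
te_F = (1 + 4·4 + 19)/6 = 36/6 = 6; σ²_F = ((19−1)/6)² = 9.000
te_G = (7 + 4·8 + 15)/6 = 54/6 = 9; σ²_G = ((15−7)/6)² = 1.778
te_H = (2 + 4·4 + 12)/6 = 30/6 = 5; σ²_H = ((12−2)/6)² = 2.778
te_I = (5 + 4·9 + 19)/6 = 60/6 = 10; σ²_I = ((19−5)/6)² = 5.444

Forward pass:
ES_A = 0; EF_A = 4
ES_B = 0; EF_B = 12
ES_C = max(EF_A=4, EF_B=12) = 12; EF_C = 12+12 = 24
ES_D = max(EF_A=4, EF_B=12) = 12; EF_D = 12+6 = 18
ES_E = max(EF_A=4, EF_B=12) = 12; EF_E = 12+8 = 20
ES_F = 24; EF_F = 24+6 = 30
ES_G = 24; EF_G = 24+9 = 33
ES_H = 4; EF_H = 4+5 = 9
ES_I = max(EF_D=18, EF_E=20, EF_F=30, EF_G=33, EF_H=9) = 33; EF_I = 33+10 = 43
Expected project duration μ = 43 hours. Critical path: B → C → G → I.

Variance along critical path = 1.778 + 13.444 + 1.778 + 5.444 = 22.444; σ = √22.444 = 4.738 hours.
Z = (48 − 43) / 4.738 = 1.055
P(T ≤ 48) = Φ(1.055) ≈ 0.854

0.854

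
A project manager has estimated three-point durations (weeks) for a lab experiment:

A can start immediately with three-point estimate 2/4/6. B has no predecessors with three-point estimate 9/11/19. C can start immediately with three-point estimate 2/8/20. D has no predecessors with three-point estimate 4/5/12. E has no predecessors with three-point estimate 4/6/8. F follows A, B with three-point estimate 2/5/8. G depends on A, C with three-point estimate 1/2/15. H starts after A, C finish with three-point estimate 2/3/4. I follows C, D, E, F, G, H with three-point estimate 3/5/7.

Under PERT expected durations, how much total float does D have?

te_A = (2 + 4·4 + 6)/6 = 24/6 = 4
te_B = (9 + 4·11 + 19)/6 = 72/6 = 12
te_C = (2 + 4·8 + 20)/6 = 54/6 = 9
te_D = (4 + 4·5 + 12)/6 = 36/6 = 6
te_E = (4 + 4·6 + 8)/6 = 36/6 = 6
te_F = (2 + 4·5 + 8)/6 = 30/6 = 5
te_G = (1 + 4·2 + 15)/6 = 24/6 = 4
te_H = (2 + 4·3 + 4)/6 = 18/6 = 3
te_I = (3 + 4·5 + 7)/6 = 30/6 = 5

Forward pass:
ES_A = 0; EF_A = 4
ES_B = 0; EF_B = 12
ES_C = 0; EF_C = 9
ES_D = 0; EF_D = 6
ES_E = 0; EF_E = 6
ES_F = max(EF_A=4, EF_B=12) = 12; EF_F = 12+5 = 17
ES_G = max(EF_A=4, EF_C=9) = 9; EF_G = 9+4 = 13
ES_H = max(EF_A=4, EF_C=9) = 9; EF_H = 9+3 = 12
ES_I = max(EF_C=9, EF_D=6, EF_E=6, EF_F=17, EF_G=13, EF_H=12) = 17; EF_I = 17+5 = 22
Expected project duration μ = 22 weeks. Critical path: B → F → I.

Backward pass:
LF_I = 22; LS_I = 22−5 = 17
LF_H = LS_I = 17; LS_H = 17−3 = 14
LF_G = LS_I = 17; LS_G = 17−4 = 13
LF_F = LS_I = 17; LS_F = 17−5 = 12
LF_E = LS_I = 17; LS_E = 17−6 = 11
LF_D = LS_I = 17; LS_D = 17−6 = 11
LF_C = min(LS_G=13, LS_H=14, LS_I=17) = 13; LS_C = 13−9 = 4
LF_B = LS_F = 12; LS_B = 12−12 = 0
LF_A = min(LS_F=12, LS_G=13, LS_H=14) = 12; LS_A = 12−4 = 8
Slack_D = LS_D − ES_D = 11 − 0 = 11

11 weeks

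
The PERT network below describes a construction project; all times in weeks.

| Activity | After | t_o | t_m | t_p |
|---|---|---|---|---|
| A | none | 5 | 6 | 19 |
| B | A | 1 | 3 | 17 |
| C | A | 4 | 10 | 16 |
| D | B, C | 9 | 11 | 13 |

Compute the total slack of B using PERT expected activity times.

te_A = (5 + 4·6 + 19)/6 = 48/6 = 8
te_B = (1 + 4·3 + 17)/6 = 30/6 = 5
te_C = (4 + 4·10 + 16)/6 = 60/6 = 10
te_D = (9 + 4·11 + 13)/6 = 66/6 = 11

Forward pass:
ES_A = 0; EF_A = 8
ES_B = 8; EF_B = 8+5 = 13
ES_C = 8; EF_C = 8+10 = 18
ES_D = max(EF_B=13, EF_C=18) = 18; EF_D = 18+11 = 29
Expected project duration μ = 29 weeks. Critical path: A → C → D.

Backward pass:
LF_D = 29; LS_D = 29−11 = 18
LF_C = LS_D = 18; LS_C = 18−10 = 8
LF_B = LS_D = 18; LS_B = 18−5 = 13
LF_A = min(LS_B=13, LS_C=8) = 8; LS_A = 8−8 = 0
Slack_B = LS_B − ES_B = 13 − 8 = 5

5 weeks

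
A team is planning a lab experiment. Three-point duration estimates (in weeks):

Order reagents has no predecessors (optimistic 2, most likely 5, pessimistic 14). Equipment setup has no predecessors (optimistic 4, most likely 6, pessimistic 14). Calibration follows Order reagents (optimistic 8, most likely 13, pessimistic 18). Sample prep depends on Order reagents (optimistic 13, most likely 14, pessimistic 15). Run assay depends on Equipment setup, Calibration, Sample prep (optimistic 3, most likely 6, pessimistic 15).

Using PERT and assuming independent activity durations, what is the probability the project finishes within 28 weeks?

te_Order reagents = (2 + 4·5 + 14)/6 = 36/6 = 6; σ²_Order reagents = ((14−2)/6)² = 4.000
te_Equipment setup = (4 + 4·6 + 14)/6 = 42/6 = 7; σ²_Equipment setup = ((14−4)/6)² = 2.778
te_Calibration = (8 + 4·13 + 18)/6 = 78/6 = 13; σ²_Calibration = ((18−8)/6)² = 2.778
te_Sample prep = (13 + 4·14 + 15)/6 = 84/6 = 14; σ²_Sample prep = ((15−13)/6)² = 0.111
te_Run assay = (3 + 4·6 + 15)/6 = 42/6 = 7; σ²_Run assay = ((15−3)/6)² = 4.000

Forward pass:
ES_Order reagents = 0; EF_Order reagents = 6
ES_Equipment setup = 0; EF_Equipment setup = 7
ES_Calibration = 6; EF_Calibration = 6+13 = 19
ES_Sample prep = 6; EF_Sample prep = 6+14 = 20
ES_Run assay = max(EF_Equipment setup=7, EF_Calibration=19, EF_Sample prep=20) = 20; EF_Run assay = 20+7 = 27
Expected project duration μ = 27 weeks. Critical path: Order reagents → Sample prep → Run assay.

Variance along critical path = 4.000 + 0.111 + 4.000 = 8.111; σ = √8.111 = 2.848 weeks.
Z = (28 − 27) / 2.848 = 0.351
P(T ≤ 28) = Φ(0.351) ≈ 0.637

0.637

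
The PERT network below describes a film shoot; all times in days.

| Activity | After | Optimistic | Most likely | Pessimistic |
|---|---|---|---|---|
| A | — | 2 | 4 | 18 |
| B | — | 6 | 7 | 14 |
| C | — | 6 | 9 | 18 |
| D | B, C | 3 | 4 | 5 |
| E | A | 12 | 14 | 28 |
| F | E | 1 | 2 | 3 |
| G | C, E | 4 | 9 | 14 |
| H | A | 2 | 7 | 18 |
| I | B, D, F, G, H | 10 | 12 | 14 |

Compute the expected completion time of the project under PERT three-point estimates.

te_A = (2 + 4·4 + 18)/6 = 36/6 = 6
te_B = (6 + 4·7 + 14)/6 = 48/6 = 8
te_C = (6 + 4·9 + 18)/6 = 60/6 = 10
te_D = (3 + 4·4 + 5)/6 = 24/6 = 4
te_E = (12 + 4·14 + 28)/6 = 96/6 = 16
te_F = (1 + 4·2 + 3)/6 = 12/6 = 2
te_G = (4 + 4·9 + 14)/6 = 54/6 = 9
te_H = (2 + 4·7 + 18)/6 = 48/6 = 8
te_I = (10 + 4·12 + 14)/6 = 72/6 = 12

Forward pass:
ES_A = 0; EF_A = 6
ES_B = 0; EF_B = 8
ES_C = 0; EF_C = 10
ES_D = max(EF_B=8, EF_C=10) = 10; EF_D = 10+4 = 14
ES_E = 6; EF_E = 6+16 = 22
ES_F = 22; EF_F = 22+2 = 24
ES_G = max(EF_C=10, EF_E=22) = 22; EF_G = 22+9 = 31
ES_H = 6; EF_H = 6+8 = 14
ES_I = max(EF_B=8, EF_D=14, EF_F=24, EF_G=31, EF_H=14) = 31; EF_I = 31+12 = 43
Expected project duration μ = 43 days. Critical path: A → E → G → I.

43 days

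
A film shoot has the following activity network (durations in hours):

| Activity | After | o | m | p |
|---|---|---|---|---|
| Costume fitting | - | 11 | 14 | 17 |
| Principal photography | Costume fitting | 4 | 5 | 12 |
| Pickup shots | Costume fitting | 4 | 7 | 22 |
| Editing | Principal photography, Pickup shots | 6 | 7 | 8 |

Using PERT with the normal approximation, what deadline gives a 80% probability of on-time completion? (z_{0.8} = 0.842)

te_Costume fitting = (11 + 4·14 + 17)/6 = 84/6 = 14; σ²_Costume fitting = ((17−11)/6)² = 1.000
te_Principal photography = (4 + 4·5 + 12)/6 = 36/6 = 6; σ²_Principal photography = ((12−4)/6)² = 1.778
te_Pickup shots = (4 + 4·7 + 22)/6 = 54/6 = 9; σ²_Pickup shots = ((22−4)/6)² = 9.000
te_Editing = (6 + 4·7 + 8)/6 = 42/6 = 7; σ²_Editing = ((8−6)/6)² = 0.111

Forward pass:
ES_Costume fitting = 0; EF_Costume fitting = 14
ES_Principal photography = 14; EF_Principal photography = 14+6 = 20
ES_Pickup shots = 14; EF_Pickup shots = 14+9 = 23
ES_Editing = max(EF_Principal photography=20, EF_Pickup shots=23) = 23; EF_Editing = 23+7 = 30
Expected project duration μ = 30 hours. Critical path: Costume fitting → Pickup shots → Editing.

Variance along critical path = 1.000 + 9.000 + 0.111 = 10.111; σ = 3.180 hours.
D = μ + z·σ = 30 + 0.842·3.180 = 32.7 hours

32.7 hours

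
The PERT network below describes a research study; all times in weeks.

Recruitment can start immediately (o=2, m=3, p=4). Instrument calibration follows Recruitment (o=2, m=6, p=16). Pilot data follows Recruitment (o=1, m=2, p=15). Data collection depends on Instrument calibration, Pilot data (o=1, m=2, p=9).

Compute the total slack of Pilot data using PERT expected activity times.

te_Recruitment = (2 + 4·3 + 4)/6 = 18/6 = 3
te_Instrument calibration = (2 + 4·6 + 16)/6 = 42/6 = 7
te_Pilot data = (1 + 4·2 + 15)/6 = 24/6 = 4
te_Data collection = (1 + 4·2 + 9)/6 = 18/6 = 3

Forward pass:
ES_Recruitment = 0; EF_Recruitment = 3
ES_Instrument calibration = 3; EF_Instrument calibration = 3+7 = 10
ES_Pilot data = 3; EF_Pilot data = 3+4 = 7
ES_Data collection = max(EF_Instrument calibration=10, EF_Pilot data=7) = 10; EF_Data collection = 10+3 = 13
Expected project duration μ = 13 weeks. Critical path: Recruitment → Instrument calibration → Data collection.

Backward pass:
LF_Data collection = 13; LS_Data collection = 13−3 = 10
LF_Pilot data = LS_Data collection = 10; LS_Pilot data = 10−4 = 6
LF_Instrument calibration = LS_Data collection = 10; LS_Instrument calibration = 10−7 = 3
LF_Recruitment = min(LS_Instrument calibration=3, LS_Pilot data=6) = 3; LS_Recruitment = 3−3 = 0
Slack_Pilot data = LS_Pilot data − ES_Pilot data = 6 − 3 = 3

3 weeks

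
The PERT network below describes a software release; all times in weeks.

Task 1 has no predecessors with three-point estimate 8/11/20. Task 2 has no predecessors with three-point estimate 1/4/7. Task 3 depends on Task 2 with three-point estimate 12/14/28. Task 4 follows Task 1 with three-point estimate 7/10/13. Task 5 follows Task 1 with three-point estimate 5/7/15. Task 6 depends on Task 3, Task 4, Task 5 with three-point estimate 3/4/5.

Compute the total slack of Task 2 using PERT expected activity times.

2 weeks

te_Task 1 = (8 + 4·11 + 20)/6 = 72/6 = 12
te_Task 2 = (1 + 4·4 + 7)/6 = 24/6 = 4
te_Task 3 = (12 + 4·14 + 28)/6 = 96/6 = 16
te_Task 4 = (7 + 4·10 + 13)/6 = 60/6 = 10
te_Task 5 = (5 + 4·7 + 15)/6 = 48/6 = 8
te_Task 6 = (3 + 4·4 + 5)/6 = 24/6 = 4

Forward pass:
ES_Task 1 = 0; EF_Task 1 = 12
ES_Task 2 = 0; EF_Task 2 = 4
ES_Task 3 = 4; EF_Task 3 = 4+16 = 20
ES_Task 4 = 12; EF_Task 4 = 12+10 = 22
ES_Task 5 = 12; EF_Task 5 = 12+8 = 20
ES_Task 6 = max(EF_Task 3=20, EF_Task 4=22, EF_Task 5=20) = 22; EF_Task 6 = 22+4 = 26
Expected project duration μ = 26 weeks. Critical path: Task 1 → Task 4 → Task 6.

Backward pass:
LF_Task 6 = 26; LS_Task 6 = 26−4 = 22
LF_Task 5 = LS_Task 6 = 22; LS_Task 5 = 22−8 = 14
LF_Task 4 = LS_Task 6 = 22; LS_Task 4 = 22−10 = 12
LF_Task 3 = LS_Task 6 = 22; LS_Task 3 = 22−16 = 6
LF_Task 2 = LS_Task 3 = 6; LS_Task 2 = 6−4 = 2
LF_Task 1 = min(LS_Task 4=12, LS_Task 5=14) = 12; LS_Task 1 = 12−12 = 0
Slack_Task 2 = LS_Task 2 − ES_Task 2 = 2 − 0 = 2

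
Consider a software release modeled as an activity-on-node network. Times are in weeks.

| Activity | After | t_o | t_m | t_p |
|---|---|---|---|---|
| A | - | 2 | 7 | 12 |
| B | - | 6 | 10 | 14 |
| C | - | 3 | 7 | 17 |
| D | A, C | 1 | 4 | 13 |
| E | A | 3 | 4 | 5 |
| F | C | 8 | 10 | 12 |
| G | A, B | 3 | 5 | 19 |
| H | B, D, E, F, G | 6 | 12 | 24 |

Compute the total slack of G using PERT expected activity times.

te_A = (2 + 4·7 + 12)/6 = 42/6 = 7
te_B = (6 + 4·10 + 14)/6 = 60/6 = 10
te_C = (3 + 4·7 + 17)/6 = 48/6 = 8
te_D = (1 + 4·4 + 13)/6 = 30/6 = 5
te_E = (3 + 4·4 + 5)/6 = 24/6 = 4
te_F = (8 + 4·10 + 12)/6 = 60/6 = 10
te_G = (3 + 4·5 + 19)/6 = 42/6 = 7
te_H = (6 + 4·12 + 24)/6 = 78/6 = 13

Forward pass:
ES_A = 0; EF_A = 7
ES_B = 0; EF_B = 10
ES_C = 0; EF_C = 8
ES_D = max(EF_A=7, EF_C=8) = 8; EF_D = 8+5 = 13
ES_E = 7; EF_E = 7+4 = 11
ES_F = 8; EF_F = 8+10 = 18
ES_G = max(EF_A=7, EF_B=10) = 10; EF_G = 10+7 = 17
ES_H = max(EF_B=10, EF_D=13, EF_E=11, EF_F=18, EF_G=17) = 18; EF_H = 18+13 = 31
Expected project duration μ = 31 weeks. Critical path: C → F → H.

Backward pass:
LF_H = 31; LS_H = 31−13 = 18
LF_G = LS_H = 18; LS_G = 18−7 = 11
LF_F = LS_H = 18; LS_F = 18−10 = 8
LF_E = LS_H = 18; LS_E = 18−4 = 14
LF_D = LS_H = 18; LS_D = 18−5 = 13
LF_C = min(LS_D=13, LS_F=8) = 8; LS_C = 8−8 = 0
LF_B = min(LS_G=11, LS_H=18) = 11; LS_B = 11−10 = 1
LF_A = min(LS_D=13, LS_E=14, LS_G=11) = 11; LS_A = 11−7 = 4
Slack_G = LS_G − ES_G = 11 − 10 = 1

1 weeks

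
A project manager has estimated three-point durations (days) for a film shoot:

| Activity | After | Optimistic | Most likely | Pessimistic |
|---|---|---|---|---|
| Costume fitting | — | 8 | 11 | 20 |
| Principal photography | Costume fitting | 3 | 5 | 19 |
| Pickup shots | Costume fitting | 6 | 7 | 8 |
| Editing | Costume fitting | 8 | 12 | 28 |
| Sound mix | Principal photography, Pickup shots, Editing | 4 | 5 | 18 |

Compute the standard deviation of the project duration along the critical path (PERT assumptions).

te_Costume fitting = (8 + 4·11 + 20)/6 = 72/6 = 12; σ²_Costume fitting = ((20−8)/6)² = 4.000
te_Principal photography = (3 + 4·5 + 19)/6 = 42/6 = 7; σ²_Principal photography = ((19−3)/6)² = 7.111
te_Pickup shots = (6 + 4·7 + 8)/6 = 42/6 = 7; σ²_Pickup shots = ((8−6)/6)² = 0.111
te_Editing = (8 + 4·12 + 28)/6 = 84/6 = 14; σ²_Editing = ((28−8)/6)² = 11.111
te_Sound mix = (4 + 4·5 + 18)/6 = 42/6 = 7; σ²_Sound mix = ((18−4)/6)² = 5.444

Forward pass:
ES_Costume fitting = 0; EF_Costume fitting = 12
ES_Principal photography = 12; EF_Principal photography = 12+7 = 19
ES_Pickup shots = 12; EF_Pickup shots = 12+7 = 19
ES_Editing = 12; EF_Editing = 12+14 = 26
ES_Sound mix = max(EF_Principal photography=19, EF_Pickup shots=19, EF_Editing=26) = 26; EF_Sound mix = 26+7 = 33
Expected project duration μ = 33 days. Critical path: Costume fitting → Editing → Sound mix.

Variance along critical path = 4.000 + 11.111 + 5.444 = 20.556
σ = √20.556 = 4.534 days

4.53 days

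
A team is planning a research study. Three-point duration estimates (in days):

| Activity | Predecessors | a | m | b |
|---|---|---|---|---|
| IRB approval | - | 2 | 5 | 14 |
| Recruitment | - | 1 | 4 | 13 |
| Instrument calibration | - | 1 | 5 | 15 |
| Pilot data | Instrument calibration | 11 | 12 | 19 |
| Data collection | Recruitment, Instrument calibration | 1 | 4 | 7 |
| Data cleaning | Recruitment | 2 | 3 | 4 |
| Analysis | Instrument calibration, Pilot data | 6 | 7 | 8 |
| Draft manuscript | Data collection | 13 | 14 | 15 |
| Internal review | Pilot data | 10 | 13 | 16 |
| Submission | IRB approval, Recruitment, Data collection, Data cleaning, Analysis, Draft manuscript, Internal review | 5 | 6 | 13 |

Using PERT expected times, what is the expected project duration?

39 days

te_IRB approval = (2 + 4·5 + 14)/6 = 36/6 = 6
te_Recruitment = (1 + 4·4 + 13)/6 = 30/6 = 5
te_Instrument calibration = (1 + 4·5 + 15)/6 = 36/6 = 6
te_Pilot data = (11 + 4·12 + 19)/6 = 78/6 = 13
te_Data collection = (1 + 4·4 + 7)/6 = 24/6 = 4
te_Data cleaning = (2 + 4·3 + 4)/6 = 18/6 = 3
te_Analysis = (6 + 4·7 + 8)/6 = 42/6 = 7
te_Draft manuscript = (13 + 4·14 + 15)/6 = 84/6 = 14
te_Internal review = (10 + 4·13 + 16)/6 = 78/6 = 13
te_Submission = (5 + 4·6 + 13)/6 = 42/6 = 7

Forward pass:
ES_IRB approval = 0; EF_IRB approval = 6
ES_Recruitment = 0; EF_Recruitment = 5
ES_Instrument calibration = 0; EF_Instrument calibration = 6
ES_Pilot data = 6; EF_Pilot data = 6+13 = 19
ES_Data collection = max(EF_Recruitment=5, EF_Instrument calibration=6) = 6; EF_Data collection = 6+4 = 10
ES_Data cleaning = 5; EF_Data cleaning = 5+3 = 8
ES_Analysis = max(EF_Instrument calibration=6, EF_Pilot data=19) = 19; EF_Analysis = 19+7 = 26
ES_Draft manuscript = 10; EF_Draft manuscript = 10+14 = 24
ES_Internal review = 19; EF_Internal review = 19+13 = 32
ES_Submission = max(EF_IRB approval=6, EF_Recruitment=5, EF_Data collection=10, EF_Data cleaning=8, EF_Analysis=26, EF_Draft manuscript=24, EF_Internal review=32) = 32; EF_Submission = 32+7 = 39
Expected project duration μ = 39 days. Critical path: Instrument calibration → Pilot data → Internal review → Submission.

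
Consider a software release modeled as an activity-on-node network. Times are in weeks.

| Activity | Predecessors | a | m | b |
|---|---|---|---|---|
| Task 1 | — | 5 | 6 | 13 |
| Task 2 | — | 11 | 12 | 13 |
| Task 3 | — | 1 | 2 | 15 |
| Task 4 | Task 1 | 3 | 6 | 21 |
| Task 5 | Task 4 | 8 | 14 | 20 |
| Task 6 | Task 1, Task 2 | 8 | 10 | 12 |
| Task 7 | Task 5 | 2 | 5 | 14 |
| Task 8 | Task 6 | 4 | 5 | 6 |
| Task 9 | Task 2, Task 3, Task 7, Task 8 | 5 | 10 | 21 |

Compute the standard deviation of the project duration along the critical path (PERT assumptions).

5.09 weeks

te_Task 1 = (5 + 4·6 + 13)/6 = 42/6 = 7; σ²_Task 1 = ((13−5)/6)² = 1.778
te_Task 2 = (11 + 4·12 + 13)/6 = 72/6 = 12; σ²_Task 2 = ((13−11)/6)² = 0.111
te_Task 3 = (1 + 4·2 + 15)/6 = 24/6 = 4; σ²_Task 3 = ((15−1)/6)² = 5.444
te_Task 4 = (3 + 4·6 + 21)/6 = 48/6 = 8; σ²_Task 4 = ((21−3)/6)² = 9.000
te_Task 5 = (8 + 4·14 + 20)/6 = 84/6 = 14; σ²_Task 5 = ((20−8)/6)² = 4.000
te_Task 6 = (8 + 4·10 + 12)/6 = 60/6 = 10; σ²_Task 6 = ((12−8)/6)² = 0.444
te_Task 7 = (2 + 4·5 + 14)/6 = 36/6 = 6; σ²_Task 7 = ((14−2)/6)² = 4.000
te_Task 8 = (4 + 4·5 + 6)/6 = 30/6 = 5; σ²_Task 8 = ((6−4)/6)² = 0.111
te_Task 9 = (5 + 4·10 + 21)/6 = 66/6 = 11; σ²_Task 9 = ((21−5)/6)² = 7.111

Forward pass:
ES_Task 1 = 0; EF_Task 1 = 7
ES_Task 2 = 0; EF_Task 2 = 12
ES_Task 3 = 0; EF_Task 3 = 4
ES_Task 4 = 7; EF_Task 4 = 7+8 = 15
ES_Task 5 = 15; EF_Task 5 = 15+14 = 29
ES_Task 6 = max(EF_Task 1=7, EF_Task 2=12) = 12; EF_Task 6 = 12+10 = 22
ES_Task 7 = 29; EF_Task 7 = 29+6 = 35
ES_Task 8 = 22; EF_Task 8 = 22+5 = 27
ES_Task 9 = max(EF_Task 2=12, EF_Task 3=4, EF_Task 7=35, EF_Task 8=27) = 35; EF_Task 9 = 35+11 = 46
Expected project duration μ = 46 weeks. Critical path: Task 1 → Task 4 → Task 5 → Task 7 → Task 9.

Variance along critical path = 1.778 + 9.000 + 4.000 + 4.000 + 7.111 = 25.889
σ = √25.889 = 5.088 weeks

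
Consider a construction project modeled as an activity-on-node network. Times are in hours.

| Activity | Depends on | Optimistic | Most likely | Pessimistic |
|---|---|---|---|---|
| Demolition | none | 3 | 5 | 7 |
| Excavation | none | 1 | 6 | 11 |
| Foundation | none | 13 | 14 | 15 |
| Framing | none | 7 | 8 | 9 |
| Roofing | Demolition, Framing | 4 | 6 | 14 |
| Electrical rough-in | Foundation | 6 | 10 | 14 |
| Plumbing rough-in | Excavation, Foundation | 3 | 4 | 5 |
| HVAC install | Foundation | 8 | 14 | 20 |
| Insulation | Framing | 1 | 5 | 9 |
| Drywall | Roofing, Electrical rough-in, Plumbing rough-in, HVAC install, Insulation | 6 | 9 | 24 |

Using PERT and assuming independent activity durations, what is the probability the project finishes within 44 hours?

te_Demolition = (3 + 4·5 + 7)/6 = 30/6 = 5; σ²_Demolition = ((7−3)/6)² = 0.444
te_Excavation = (1 + 4·6 + 11)/6 = 36/6 = 6; σ²_Excavation = ((11−1)/6)² = 2.778
te_Foundation = (13 + 4·14 + 15)/6 = 84/6 = 14; σ²_Foundation = ((15−13)/6)² = 0.111
te_Framing = (7 + 4·8 + 9)/6 = 48/6 = 8; σ²_Framing = ((9−7)/6)² = 0.111
te_Roofing = (4 + 4·6 + 14)/6 = 42/6 = 7; σ²_Roofing = ((14−4)/6)² = 2.778
te_Electrical rough-in = (6 + 4·10 + 14)/6 = 60/6 = 10; σ²_Electrical rough-in = ((14−6)/6)² = 1.778
te_Plumbing rough-in = (3 + 4·4 + 5)/6 = 24/6 = 4; σ²_Plumbing rough-in = ((5−3)/6)² = 0.111
te_HVAC install = (8 + 4·14 + 20)/6 = 84/6 = 14; σ²_HVAC install = ((20−8)/6)² = 4.000
te_Insulation = (1 + 4·5 + 9)/6 = 30/6 = 5; σ²_Insulation = ((9−1)/6)² = 1.778
te_Drywall = (6 + 4·9 + 24)/6 = 66/6 = 11; σ²_Drywall = ((24−6)/6)² = 9.000

Forward pass:
ES_Demolition = 0; EF_Demolition = 5
ES_Excavation = 0; EF_Excavation = 6
ES_Foundation = 0; EF_Foundation = 14
ES_Framing = 0; EF_Framing = 8
ES_Roofing = max(EF_Demolition=5, EF_Framing=8) = 8; EF_Roofing = 8+7 = 15
ES_Electrical rough-in = 14; EF_Electrical rough-in = 14+10 = 24
ES_Plumbing rough-in = max(EF_Excavation=6, EF_Foundation=14) = 14; EF_Plumbing rough-in = 14+4 = 18
ES_HVAC install = 14; EF_HVAC install = 14+14 = 28
ES_Insulation = 8; EF_Insulation = 8+5 = 13
ES_Drywall = max(EF_Roofing=15, EF_Electrical rough-in=24, EF_Plumbing rough-in=18, EF_HVAC install=28, EF_Insulation=13) = 28; EF_Drywall = 28+11 = 39
Expected project duration μ = 39 hours. Critical path: Foundation → HVAC install → Drywall.

Variance along critical path = 0.111 + 4.000 + 9.000 = 13.111; σ = √13.111 = 3.621 hours.
Z = (44 − 39) / 3.621 = 1.381
P(T ≤ 44) = Φ(1.381) ≈ 0.916

0.916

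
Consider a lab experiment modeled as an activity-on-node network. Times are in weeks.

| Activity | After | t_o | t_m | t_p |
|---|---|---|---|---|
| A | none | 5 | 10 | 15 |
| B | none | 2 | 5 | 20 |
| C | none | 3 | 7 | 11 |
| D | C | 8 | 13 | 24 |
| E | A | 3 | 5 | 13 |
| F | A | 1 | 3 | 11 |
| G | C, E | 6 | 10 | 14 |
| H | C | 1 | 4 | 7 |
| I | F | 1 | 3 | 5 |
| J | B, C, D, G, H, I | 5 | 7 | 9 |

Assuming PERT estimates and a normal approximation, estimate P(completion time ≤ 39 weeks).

0.984

te_A = (5 + 4·10 + 15)/6 = 60/6 = 10; σ²_A = ((15−5)/6)² = 2.778
te_B = (2 + 4·5 + 20)/6 = 42/6 = 7; σ²_B = ((20−2)/6)² = 9.000
te_C = (3 + 4·7 + 11)/6 = 42/6 = 7; σ²_C = ((11−3)/6)² = 1.778
te_D = (8 + 4·13 + 24)/6 = 84/6 = 14; σ²_D = ((24−8)/6)² = 7.111
te_E = (3 + 4·5 + 13)/6 = 36/6 = 6; σ²_E = ((13−3)/6)² = 2.778
te_F = (1 + 4·3 + 11)/6 = 24/6 = 4; σ²_F = ((11−1)/6)² = 2.778
te_G = (6 + 4·10 + 14)/6 = 60/6 = 10; σ²_G = ((14−6)/6)² = 1.778
te_H = (1 + 4·4 + 7)/6 = 24/6 = 4; σ²_H = ((7−1)/6)² = 1.000
te_I = (1 + 4·3 + 5)/6 = 18/6 = 3; σ²_I = ((5−1)/6)² = 0.444
te_J = (5 + 4·7 + 9)/6 = 42/6 = 7; σ²_J = ((9−5)/6)² = 0.444

Forward pass:
ES_A = 0; EF_A = 10
ES_B = 0; EF_B = 7
ES_C = 0; EF_C = 7
ES_D = 7; EF_D = 7+14 = 21
ES_E = 10; EF_E = 10+6 = 16
ES_F = 10; EF_F = 10+4 = 14
ES_G = max(EF_C=7, EF_E=16) = 16; EF_G = 16+10 = 26
ES_H = 7; EF_H = 7+4 = 11
ES_I = 14; EF_I = 14+3 = 17
ES_J = max(EF_B=7, EF_C=7, EF_D=21, EF_G=26, EF_H=11, EF_I=17) = 26; EF_J = 26+7 = 33
Expected project duration μ = 33 weeks. Critical path: A → E → G → J.

Variance along critical path = 2.778 + 2.778 + 1.778 + 0.444 = 7.778; σ = √7.778 = 2.789 weeks.
Z = (39 − 33) / 2.789 = 2.151
P(T ≤ 39) = Φ(2.151) ≈ 0.984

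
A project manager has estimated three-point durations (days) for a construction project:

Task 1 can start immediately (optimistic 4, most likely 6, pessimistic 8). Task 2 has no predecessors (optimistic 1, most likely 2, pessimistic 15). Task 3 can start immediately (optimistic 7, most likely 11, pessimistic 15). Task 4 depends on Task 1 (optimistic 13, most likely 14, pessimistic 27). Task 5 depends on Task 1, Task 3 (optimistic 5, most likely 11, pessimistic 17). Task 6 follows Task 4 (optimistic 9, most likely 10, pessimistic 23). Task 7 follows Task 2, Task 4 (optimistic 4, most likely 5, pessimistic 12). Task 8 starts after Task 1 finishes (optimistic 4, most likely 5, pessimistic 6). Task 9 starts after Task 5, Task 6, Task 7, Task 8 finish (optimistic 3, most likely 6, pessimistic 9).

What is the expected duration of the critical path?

40 days

te_Task 1 = (4 + 4·6 + 8)/6 = 36/6 = 6
te_Task 2 = (1 + 4·2 + 15)/6 = 24/6 = 4
te_Task 3 = (7 + 4·11 + 15)/6 = 66/6 = 11
te_Task 4 = (13 + 4·14 + 27)/6 = 96/6 = 16
te_Task 5 = (5 + 4·11 + 17)/6 = 66/6 = 11
te_Task 6 = (9 + 4·10 + 23)/6 = 72/6 = 12
te_Task 7 = (4 + 4·5 + 12)/6 = 36/6 = 6
te_Task 8 = (4 + 4·5 + 6)/6 = 30/6 = 5
te_Task 9 = (3 + 4·6 + 9)/6 = 36/6 = 6

Forward pass:
ES_Task 1 = 0; EF_Task 1 = 6
ES_Task 2 = 0; EF_Task 2 = 4
ES_Task 3 = 0; EF_Task 3 = 11
ES_Task 4 = 6; EF_Task 4 = 6+16 = 22
ES_Task 5 = max(EF_Task 1=6, EF_Task 3=11) = 11; EF_Task 5 = 11+11 = 22
ES_Task 6 = 22; EF_Task 6 = 22+12 = 34
ES_Task 7 = max(EF_Task 2=4, EF_Task 4=22) = 22; EF_Task 7 = 22+6 = 28
ES_Task 8 = 6; EF_Task 8 = 6+5 = 11
ES_Task 9 = max(EF_Task 5=22, EF_Task 6=34, EF_Task 7=28, EF_Task 8=11) = 34; EF_Task 9 = 34+6 = 40
Expected project duration μ = 40 days. Critical path: Task 1 → Task 4 → Task 6 → Task 9.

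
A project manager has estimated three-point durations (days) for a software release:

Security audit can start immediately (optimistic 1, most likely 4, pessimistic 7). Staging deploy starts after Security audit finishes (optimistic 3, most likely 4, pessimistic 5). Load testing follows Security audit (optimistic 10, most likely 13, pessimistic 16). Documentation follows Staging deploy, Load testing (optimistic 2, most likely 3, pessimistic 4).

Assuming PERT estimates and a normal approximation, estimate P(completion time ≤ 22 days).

0.916

te_Security audit = (1 + 4·4 + 7)/6 = 24/6 = 4; σ²_Security audit = ((7−1)/6)² = 1.000
te_Staging deploy = (3 + 4·4 + 5)/6 = 24/6 = 4; σ²_Staging deploy = ((5−3)/6)² = 0.111
te_Load testing = (10 + 4·13 + 16)/6 = 78/6 = 13; σ²_Load testing = ((16−10)/6)² = 1.000
te_Documentation = (2 + 4·3 + 4)/6 = 18/6 = 3; σ²_Documentation = ((4−2)/6)² = 0.111

Forward pass:
ES_Security audit = 0; EF_Security audit = 4
ES_Staging deploy = 4; EF_Staging deploy = 4+4 = 8
ES_Load testing = 4; EF_Load testing = 4+13 = 17
ES_Documentation = max(EF_Staging deploy=8, EF_Load testing=17) = 17; EF_Documentation = 17+3 = 20
Expected project duration μ = 20 days. Critical path: Security audit → Load testing → Documentation.

Variance along critical path = 1.000 + 1.000 + 0.111 = 2.111; σ = √2.111 = 1.453 days.
Z = (22 − 20) / 1.453 = 1.376
P(T ≤ 22) = Φ(1.376) ≈ 0.916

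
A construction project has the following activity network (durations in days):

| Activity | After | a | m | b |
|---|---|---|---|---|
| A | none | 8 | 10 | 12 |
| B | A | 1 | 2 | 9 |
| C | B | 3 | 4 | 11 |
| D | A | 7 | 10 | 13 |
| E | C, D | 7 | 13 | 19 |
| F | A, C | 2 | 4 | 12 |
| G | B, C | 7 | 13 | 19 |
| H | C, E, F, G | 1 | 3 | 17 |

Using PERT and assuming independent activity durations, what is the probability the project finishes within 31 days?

te_A = (8 + 4·10 + 12)/6 = 60/6 = 10; σ²_A = ((12−8)/6)² = 0.444
te_B = (1 + 4·2 + 9)/6 = 18/6 = 3; σ²_B = ((9−1)/6)² = 1.778
te_C = (3 + 4·4 + 11)/6 = 30/6 = 5; σ²_C = ((11−3)/6)² = 1.778
te_D = (7 + 4·10 + 13)/6 = 60/6 = 10; σ²_D = ((13−7)/6)² = 1.000
te_E = (7 + 4·13 + 19)/6 = 78/6 = 13; σ²_E = ((19−7)/6)² = 4.000
te_F = (2 + 4·4 + 12)/6 = 30/6 = 5; σ²_F = ((12−2)/6)² = 2.778
te_G = (7 + 4·13 + 19)/6 = 78/6 = 13; σ²_G = ((19−7)/6)² = 4.000
te_H = (1 + 4·3 + 17)/6 = 30/6 = 5; σ²_H = ((17−1)/6)² = 7.111

Forward pass:
ES_A = 0; EF_A = 10
ES_B = 10; EF_B = 10+3 = 13
ES_C = 13; EF_C = 13+5 = 18
ES_D = 10; EF_D = 10+10 = 20
ES_E = max(EF_C=18, EF_D=20) = 20; EF_E = 20+13 = 33
ES_F = max(EF_A=10, EF_C=18) = 18; EF_F = 18+5 = 23
ES_G = max(EF_B=13, EF_C=18) = 18; EF_G = 18+13 = 31
ES_H = max(EF_C=18, EF_E=33, EF_F=23, EF_G=31) = 33; EF_H = 33+5 = 38
Expected project duration μ = 38 days. Critical path: A → D → E → H.

Variance along critical path = 0.444 + 1.000 + 4.000 + 7.111 = 12.556; σ = √12.556 = 3.543 days.
Z = (31 − 38) / 3.543 = -1.976
P(T ≤ 31) = Φ(-1.976) ≈ 0.024

0.024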